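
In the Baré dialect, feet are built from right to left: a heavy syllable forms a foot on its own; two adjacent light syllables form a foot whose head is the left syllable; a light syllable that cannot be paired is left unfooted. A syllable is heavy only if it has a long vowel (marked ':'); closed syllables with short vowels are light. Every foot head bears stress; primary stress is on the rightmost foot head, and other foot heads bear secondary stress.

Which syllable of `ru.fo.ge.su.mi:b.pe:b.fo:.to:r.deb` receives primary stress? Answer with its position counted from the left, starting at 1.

Weights: 1 ru L, 2 fo L, 3 ge L, 4 su L, 5 mi:b H, 6 pe:b H, 7 fo: H, 8 to:r H, 9 deb L.
Parse right to left (heavy = foot alone; LL = one foot; stranded L unfooted): (ˈru.fo) (ˈge.su) (ˈmi:b) (ˈpe:b) (ˈfo:) (ˈto:r) deb.
Foot heads: 1, 3, 5, 6, 7, 8.
Primary stress on the rightmost head = syllable 8.
Primary stress: syllable 8 → ru.fo.ge.su.mi:b.pe:b.fo:.ˈto:r.deb.

8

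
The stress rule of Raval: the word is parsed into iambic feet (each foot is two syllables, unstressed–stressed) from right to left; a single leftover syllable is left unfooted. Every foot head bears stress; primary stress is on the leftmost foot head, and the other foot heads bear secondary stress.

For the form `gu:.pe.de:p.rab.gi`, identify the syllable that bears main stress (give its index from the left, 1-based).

Parse right to left into iambic (σˈσ) feet: gu: (pe.ˈde:p) (rab.ˈgi). Syllable 1 is left unfooted.
Foot heads (stressed positions): 3, 5.
End Rule Leftmost: primary stress on the leftmost head = syllable 3.
Primary stress: syllable 3 → gu:.pe.ˈde:p.rab.gi.

3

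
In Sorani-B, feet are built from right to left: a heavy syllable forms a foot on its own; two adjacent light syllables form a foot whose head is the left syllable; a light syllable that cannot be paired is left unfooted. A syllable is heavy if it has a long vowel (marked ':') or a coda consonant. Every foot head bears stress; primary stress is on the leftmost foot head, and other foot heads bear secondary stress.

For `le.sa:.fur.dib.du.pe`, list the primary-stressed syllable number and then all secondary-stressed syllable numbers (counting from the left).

Weights: 1 le L, 2 sa: H, 3 fur H, 4 dib H, 5 du L, 6 pe L.
Parse right to left (heavy = foot alone; LL = one foot; stranded L unfooted): le (ˈsa:) (ˈfur) (ˈdib) (ˈdu.pe).
Foot heads: 2, 3, 4, 5.
Primary stress on the leftmost head = syllable 2.
Secondary stress on 3, 4, 5: le.ˈsa:.ˌfur.ˌdib.ˌdu.pe.

primary 2, secondary 3, 4, 5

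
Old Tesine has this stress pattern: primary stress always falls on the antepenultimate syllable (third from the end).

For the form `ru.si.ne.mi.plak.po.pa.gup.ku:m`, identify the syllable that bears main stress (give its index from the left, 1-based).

The word has 9 syllables; the antepenultimate syllable (third from the end) is syllable 7 (pa).
Primary stress: syllable 7 → ru.si.ne.mi.plak.po.ˈpa.gup.ku:m.

7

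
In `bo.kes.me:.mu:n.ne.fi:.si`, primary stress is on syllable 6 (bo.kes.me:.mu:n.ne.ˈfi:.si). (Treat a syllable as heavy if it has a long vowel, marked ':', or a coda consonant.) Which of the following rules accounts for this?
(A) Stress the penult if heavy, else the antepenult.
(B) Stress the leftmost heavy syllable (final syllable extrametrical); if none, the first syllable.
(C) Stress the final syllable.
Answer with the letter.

Rule A → syllable 6 ✓.
Rule B → syllable 2 (observed: 6).
Rule C → syllable 7 (observed: 6).

A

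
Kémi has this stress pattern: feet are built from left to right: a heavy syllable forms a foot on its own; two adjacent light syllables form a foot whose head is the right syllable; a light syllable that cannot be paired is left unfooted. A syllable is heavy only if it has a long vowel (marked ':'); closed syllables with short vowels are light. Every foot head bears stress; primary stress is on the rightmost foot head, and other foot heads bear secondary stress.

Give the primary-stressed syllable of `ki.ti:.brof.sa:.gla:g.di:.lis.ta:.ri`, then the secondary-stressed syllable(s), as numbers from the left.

primary 8, secondary 2, 4, 5, 6

Weights: 1 ki L, 2 ti: H, 3 brof L, 4 sa: H, 5 gla:g H, 6 di: H, 7 lis L, 8 ta: H, 9 ri L.
Parse left to right (heavy = foot alone; LL = one foot; stranded L unfooted): ki (ˈti:) brof (ˈsa:) (ˈgla:g) (ˈdi:) lis (ˈta:) ri.
Foot heads: 2, 4, 5, 6, 8.
Primary stress on the rightmost head = syllable 8.
Secondary stress on 2, 4, 5, 6: ki.ˌti:.brof.ˌsa:.ˌgla:g.ˌdi:.lis.ˈta:.ri.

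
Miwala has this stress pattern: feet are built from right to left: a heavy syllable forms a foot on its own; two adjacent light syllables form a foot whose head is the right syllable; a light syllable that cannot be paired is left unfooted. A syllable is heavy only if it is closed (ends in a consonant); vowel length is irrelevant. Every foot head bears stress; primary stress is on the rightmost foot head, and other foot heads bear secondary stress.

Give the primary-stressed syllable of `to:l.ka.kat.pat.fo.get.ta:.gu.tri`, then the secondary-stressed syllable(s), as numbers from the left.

primary 9, secondary 1, 3, 4, 6

Weights: 1 to:l H, 2 ka L, 3 kat H, 4 pat H, 5 fo L, 6 get H, 7 ta: L, 8 gu L, 9 tri L.
Parse right to left (heavy = foot alone; LL = one foot; stranded L unfooted): (ˈto:l) ka (ˈkat) (ˈpat) fo (ˈget) ta: (gu.ˈtri).
Foot heads: 1, 3, 4, 6, 9.
Primary stress on the rightmost head = syllable 9.
Secondary stress on 1, 3, 4, 6: ˌto:l.ka.ˌkat.ˌpat.fo.ˌget.ta:.gu.ˈtri.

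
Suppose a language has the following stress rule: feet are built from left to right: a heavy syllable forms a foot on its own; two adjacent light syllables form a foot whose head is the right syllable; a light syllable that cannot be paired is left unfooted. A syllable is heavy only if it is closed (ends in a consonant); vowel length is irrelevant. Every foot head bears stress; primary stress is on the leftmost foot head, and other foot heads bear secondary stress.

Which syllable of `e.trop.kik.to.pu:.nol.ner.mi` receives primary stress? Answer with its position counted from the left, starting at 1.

Weights: 1 e L, 2 trop H, 3 kik H, 4 to L, 5 pu: L, 6 nol H, 7 ner H, 8 mi L.
Parse left to right (heavy = foot alone; LL = one foot; stranded L unfooted): e (ˈtrop) (ˈkik) (to.ˈpu:) (ˈnol) (ˈner) mi.
Foot heads: 2, 3, 5, 6, 7.
Primary stress on the leftmost head = syllable 2.
Primary stress: syllable 2 → e.ˈtrop.kik.to.pu:.nol.ner.mi.

2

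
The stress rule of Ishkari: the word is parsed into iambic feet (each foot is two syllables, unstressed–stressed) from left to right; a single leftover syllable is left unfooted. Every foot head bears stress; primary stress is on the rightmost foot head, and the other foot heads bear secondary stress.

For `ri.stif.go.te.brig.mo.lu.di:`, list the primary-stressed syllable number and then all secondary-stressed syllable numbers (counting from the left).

Parse left to right into iambic (σˈσ) feet: (ri.ˈstif) (go.ˈte) (brig.ˈmo) (lu.ˈdi:).
Foot heads (stressed positions): 2, 4, 6, 8.
End Rule Rightmost: primary stress on the rightmost head = syllable 8.
Secondary stress on 2, 4, 6: ri.ˌstif.go.ˌte.brig.ˌmo.lu.ˈdi:.

primary 8, secondary 2, 4, 6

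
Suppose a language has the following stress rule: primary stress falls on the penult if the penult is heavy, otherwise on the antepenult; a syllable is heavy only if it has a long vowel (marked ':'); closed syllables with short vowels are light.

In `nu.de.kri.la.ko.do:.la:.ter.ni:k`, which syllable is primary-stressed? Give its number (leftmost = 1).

7

Weights: 7 la: H, 8 ter L, 9 ni:k H.
The penult (syllable 8, ter) is light, so stress falls on the antepenult (syllable 7, la:).
Primary stress: syllable 7 → nu.de.kri.la.ko.do:.ˈla:.ter.ni:k.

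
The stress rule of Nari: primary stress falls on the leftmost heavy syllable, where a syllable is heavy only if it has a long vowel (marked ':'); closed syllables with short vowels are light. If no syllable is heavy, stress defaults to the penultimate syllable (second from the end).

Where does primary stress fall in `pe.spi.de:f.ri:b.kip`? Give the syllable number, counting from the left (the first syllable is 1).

3

Weights: 1 pe L, 2 spi L, 3 de:f H, 4 ri:b H, 5 kip L.
Heavy syllables in the domain: 3, 4. The leftmost is syllable 3 (de:f).
Primary stress: syllable 3 → pe.spi.ˈde:f.ri:b.kip.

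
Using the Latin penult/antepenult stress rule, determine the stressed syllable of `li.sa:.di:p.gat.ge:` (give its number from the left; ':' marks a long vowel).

4

Classical Latin: stress the penult if heavy (long vowel or closed), else the antepenult.
Weights: 3 di:p H, 4 gat H, 5 ge: H.
The penult (syllable 4, gat) is heavy, so it takes stress.
Stress on syllable 4: li.sa:.di:p.ˈgat.ge:.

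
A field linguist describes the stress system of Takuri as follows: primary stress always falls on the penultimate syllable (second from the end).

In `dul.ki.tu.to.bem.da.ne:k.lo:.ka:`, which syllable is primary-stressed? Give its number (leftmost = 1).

The word has 9 syllables; the penultimate syllable (second from the end) is syllable 8 (lo:).
Primary stress: syllable 8 → dul.ki.tu.to.bem.da.ne:k.ˈlo:.ka:.

8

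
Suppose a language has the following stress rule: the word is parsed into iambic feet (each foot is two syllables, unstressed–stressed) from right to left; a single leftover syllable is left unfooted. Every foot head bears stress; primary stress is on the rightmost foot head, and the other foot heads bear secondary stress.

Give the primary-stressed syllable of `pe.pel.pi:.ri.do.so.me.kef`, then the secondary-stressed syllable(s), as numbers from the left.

primary 8, secondary 2, 4, 6

Parse right to left into iambic (σˈσ) feet: (pe.ˈpel) (pi:.ˈri) (do.ˈso) (me.ˈkef).
Foot heads (stressed positions): 2, 4, 6, 8.
End Rule Rightmost: primary stress on the rightmost head = syllable 8.
Secondary stress on 2, 4, 6: pe.ˌpel.pi:.ˌri.do.ˌso.me.ˈkef.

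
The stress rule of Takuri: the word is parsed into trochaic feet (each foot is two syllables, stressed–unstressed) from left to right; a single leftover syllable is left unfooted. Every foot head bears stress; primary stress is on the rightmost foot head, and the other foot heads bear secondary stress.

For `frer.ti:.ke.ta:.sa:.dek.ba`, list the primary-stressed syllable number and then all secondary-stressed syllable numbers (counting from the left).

Parse left to right into trochaic (ˈσσ) feet: (ˈfrer.ti:) (ˈke.ta:) (ˈsa:.dek) ba. Syllable 7 is left unfooted.
Foot heads (stressed positions): 1, 3, 5.
End Rule Rightmost: primary stress on the rightmost head = syllable 5.
Secondary stress on 1, 3: ˌfrer.ti:.ˌke.ta:.ˈsa:.dek.ba.

primary 5, secondary 1, 3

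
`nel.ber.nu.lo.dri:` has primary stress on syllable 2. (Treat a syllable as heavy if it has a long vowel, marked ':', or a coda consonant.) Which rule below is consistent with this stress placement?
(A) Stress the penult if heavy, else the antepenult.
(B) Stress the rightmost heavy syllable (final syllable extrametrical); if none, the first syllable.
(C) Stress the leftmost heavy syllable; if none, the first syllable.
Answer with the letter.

B

Rule A → syllable 3 (observed: 2).
Rule B → syllable 2 ✓.
Rule C → syllable 1 (observed: 2).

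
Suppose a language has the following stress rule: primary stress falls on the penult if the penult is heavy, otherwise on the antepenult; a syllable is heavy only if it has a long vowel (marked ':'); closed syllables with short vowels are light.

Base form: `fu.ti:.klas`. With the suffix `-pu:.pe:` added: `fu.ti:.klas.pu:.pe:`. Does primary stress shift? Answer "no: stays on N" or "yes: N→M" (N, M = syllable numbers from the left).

yes: 2→4

Base `fu.ti:.klas` (3 syllables):
  Weights: 1 fu L, 2 ti: H, 3 klas L.
  The penult (syllable 2, ti:) is heavy, so it takes stress.
  → primary stress on syllable 2.
Suffixed `fu.ti:.klas.pu:.pe:` (5 syllables):
  Weights: 3 klas L, 4 pu: H, 5 pe: H.
  The penult (syllable 4, pu:) is heavy, so it takes stress.
  → primary stress on syllable 4.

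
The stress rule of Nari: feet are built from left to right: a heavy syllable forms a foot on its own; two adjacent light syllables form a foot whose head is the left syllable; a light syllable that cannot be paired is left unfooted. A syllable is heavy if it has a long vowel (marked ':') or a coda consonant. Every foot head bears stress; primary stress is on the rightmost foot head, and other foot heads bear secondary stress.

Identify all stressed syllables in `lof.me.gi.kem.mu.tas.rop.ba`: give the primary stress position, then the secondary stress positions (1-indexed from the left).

Weights: 1 lof H, 2 me L, 3 gi L, 4 kem H, 5 mu L, 6 tas H, 7 rop H, 8 ba L.
Parse left to right (heavy = foot alone; LL = one foot; stranded L unfooted): (ˈlof) (ˈme.gi) (ˈkem) mu (ˈtas) (ˈrop) ba.
Foot heads: 1, 2, 4, 6, 7.
Primary stress on the rightmost head = syllable 7.
Secondary stress on 1, 2, 4, 6: ˌlof.ˌme.gi.ˌkem.mu.ˌtas.ˈrop.ba.

primary 7, secondary 1, 2, 4, 6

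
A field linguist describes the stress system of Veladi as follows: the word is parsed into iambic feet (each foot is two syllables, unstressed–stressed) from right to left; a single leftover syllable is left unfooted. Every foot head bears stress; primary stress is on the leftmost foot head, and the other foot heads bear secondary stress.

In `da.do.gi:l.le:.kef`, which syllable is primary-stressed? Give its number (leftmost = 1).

3

Parse right to left into iambic (σˈσ) feet: da (do.ˈgi:l) (le:.ˈkef). Syllable 1 is left unfooted.
Foot heads (stressed positions): 3, 5.
End Rule Leftmost: primary stress on the leftmost head = syllable 3.
Primary stress: syllable 3 → da.do.ˈgi:l.le:.kef.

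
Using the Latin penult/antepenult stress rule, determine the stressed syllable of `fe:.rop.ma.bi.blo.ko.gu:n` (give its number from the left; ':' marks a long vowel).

5

Classical Latin: stress the penult if heavy (long vowel or closed), else the antepenult.
Weights: 5 blo L, 6 ko L, 7 gu:n H.
The penult (syllable 6, ko) is light, so stress falls on the antepenult (syllable 5, blo).
Stress on syllable 5: fe:.rop.ma.bi.ˈblo.ko.gu:n.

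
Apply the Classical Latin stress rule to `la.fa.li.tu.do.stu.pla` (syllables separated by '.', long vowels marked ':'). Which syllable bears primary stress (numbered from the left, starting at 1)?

5

Classical Latin: stress the penult if heavy (long vowel or closed), else the antepenult.
Weights: 5 do L, 6 stu L, 7 pla L.
The penult (syllable 6, stu) is light, so stress falls on the antepenult (syllable 5, do).
Stress on syllable 5: la.fa.li.tu.ˈdo.stu.pla.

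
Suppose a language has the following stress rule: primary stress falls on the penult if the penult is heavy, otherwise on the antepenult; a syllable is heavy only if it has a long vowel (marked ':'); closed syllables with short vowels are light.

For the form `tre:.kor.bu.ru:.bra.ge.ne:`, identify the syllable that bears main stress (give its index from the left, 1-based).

Weights: 5 bra L, 6 ge L, 7 ne: H.
The penult (syllable 6, ge) is light, so stress falls on the antepenult (syllable 5, bra).
Primary stress: syllable 5 → tre:.kor.bu.ru:.ˈbra.ge.ne:.

5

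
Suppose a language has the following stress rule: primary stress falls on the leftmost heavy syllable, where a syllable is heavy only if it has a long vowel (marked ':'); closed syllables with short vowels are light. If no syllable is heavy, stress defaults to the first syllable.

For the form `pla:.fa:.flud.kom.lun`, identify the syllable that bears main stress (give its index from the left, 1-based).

1

Weights: 1 pla: H, 2 fa: H, 3 flud L, 4 kom L, 5 lun L.
Heavy syllables in the domain: 1, 2. The leftmost is syllable 1 (pla:).
Primary stress: syllable 1 → ˈpla:.fa:.flud.kom.lun.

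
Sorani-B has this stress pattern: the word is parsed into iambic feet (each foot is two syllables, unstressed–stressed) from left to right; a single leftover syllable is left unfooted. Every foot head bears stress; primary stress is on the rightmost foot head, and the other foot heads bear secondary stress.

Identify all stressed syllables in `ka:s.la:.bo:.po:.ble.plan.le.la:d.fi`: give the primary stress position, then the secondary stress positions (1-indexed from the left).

Parse left to right into iambic (σˈσ) feet: (ka:s.ˈla:) (bo:.ˈpo:) (ble.ˈplan) (le.ˈla:d) fi. Syllable 9 is left unfooted.
Foot heads (stressed positions): 2, 4, 6, 8.
End Rule Rightmost: primary stress on the rightmost head = syllable 8.
Secondary stress on 2, 4, 6: ka:s.ˌla:.bo:.ˌpo:.ble.ˌplan.le.ˈla:d.fi.

primary 8, secondary 2, 4, 6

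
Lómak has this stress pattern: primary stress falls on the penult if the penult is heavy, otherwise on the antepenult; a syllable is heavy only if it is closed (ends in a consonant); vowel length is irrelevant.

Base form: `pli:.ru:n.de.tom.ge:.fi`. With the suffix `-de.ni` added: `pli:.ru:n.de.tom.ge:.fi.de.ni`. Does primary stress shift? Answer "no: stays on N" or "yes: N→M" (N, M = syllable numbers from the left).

yes: 4→6

Base `pli:.ru:n.de.tom.ge:.fi` (6 syllables):
  Weights: 4 tom H, 5 ge: L, 6 fi L.
  The penult (syllable 5, ge:) is light, so stress falls on the antepenult (syllable 4, tom).
  → primary stress on syllable 4.
Suffixed `pli:.ru:n.de.tom.ge:.fi.de.ni` (8 syllables):
  Weights: 6 fi L, 7 de L, 8 ni L.
  The penult (syllable 7, de) is light, so stress falls on the antepenult (syllable 6, fi).
  → primary stress on syllable 6.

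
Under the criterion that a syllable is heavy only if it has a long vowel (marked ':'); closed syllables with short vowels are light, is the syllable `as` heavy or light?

light

`as`: short vowel, closed (coda /s/). Short vowel → light.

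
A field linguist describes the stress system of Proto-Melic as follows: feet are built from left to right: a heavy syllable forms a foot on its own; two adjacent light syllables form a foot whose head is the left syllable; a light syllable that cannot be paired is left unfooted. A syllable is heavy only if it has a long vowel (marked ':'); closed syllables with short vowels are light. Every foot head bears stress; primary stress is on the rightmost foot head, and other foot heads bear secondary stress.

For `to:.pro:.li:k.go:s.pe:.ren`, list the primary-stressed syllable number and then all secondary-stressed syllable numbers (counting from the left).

Weights: 1 to: H, 2 pro: H, 3 li:k H, 4 go:s H, 5 pe: H, 6 ren L.
Parse left to right (heavy = foot alone; LL = one foot; stranded L unfooted): (ˈto:) (ˈpro:) (ˈli:k) (ˈgo:s) (ˈpe:) ren.
Foot heads: 1, 2, 3, 4, 5.
Primary stress on the rightmost head = syllable 5.
Secondary stress on 1, 2, 3, 4: ˌto:.ˌpro:.ˌli:k.ˌgo:s.ˈpe:.ren.

primary 5, secondary 1, 2, 3, 4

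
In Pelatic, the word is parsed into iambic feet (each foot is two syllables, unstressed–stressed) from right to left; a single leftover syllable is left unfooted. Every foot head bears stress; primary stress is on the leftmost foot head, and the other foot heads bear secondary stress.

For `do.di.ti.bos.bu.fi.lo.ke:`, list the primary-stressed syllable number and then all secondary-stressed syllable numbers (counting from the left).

primary 2, secondary 4, 6, 8

Parse right to left into iambic (σˈσ) feet: (do.ˈdi) (ti.ˈbos) (bu.ˈfi) (lo.ˈke:).
Foot heads (stressed positions): 2, 4, 6, 8.
End Rule Leftmost: primary stress on the leftmost head = syllable 2.
Secondary stress on 4, 6, 8: do.ˈdi.ti.ˌbos.bu.ˌfi.lo.ˌke:.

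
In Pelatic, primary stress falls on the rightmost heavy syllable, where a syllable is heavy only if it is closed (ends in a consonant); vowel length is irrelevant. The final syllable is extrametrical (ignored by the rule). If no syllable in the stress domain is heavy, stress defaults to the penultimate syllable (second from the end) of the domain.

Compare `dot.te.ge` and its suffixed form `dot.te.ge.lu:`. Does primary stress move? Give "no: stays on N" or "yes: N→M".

no: stays on 1

Base `dot.te.ge` (3 syllables):
  The final syllable (3, ge) is extrametrical; the stress domain is syllables 1–2.
  Weights: 1 dot H, 2 te L.
  Heavy syllables in the domain: 1. The rightmost is syllable 1 (dot).
  → primary stress on syllable 1.
Suffixed `dot.te.ge.lu:` (4 syllables):
  The final syllable (4, lu:) is extrametrical; the stress domain is syllables 1–3.
  Weights: 1 dot H, 2 te L, 3 ge L.
  Heavy syllables in the domain: 1. The rightmost is syllable 1 (dot).
  → primary stress on syllable 1.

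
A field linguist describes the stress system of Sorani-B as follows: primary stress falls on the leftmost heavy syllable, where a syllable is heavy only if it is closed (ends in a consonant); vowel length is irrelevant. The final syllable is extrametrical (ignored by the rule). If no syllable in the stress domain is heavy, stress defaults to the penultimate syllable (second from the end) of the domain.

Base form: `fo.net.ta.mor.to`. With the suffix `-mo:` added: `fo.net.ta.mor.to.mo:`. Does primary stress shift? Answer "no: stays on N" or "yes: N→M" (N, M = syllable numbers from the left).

no: stays on 2

Base `fo.net.ta.mor.to` (5 syllables):
  The final syllable (5, to) is extrametrical; the stress domain is syllables 1–4.
  Weights: 1 fo L, 2 net H, 3 ta L, 4 mor H.
  Heavy syllables in the domain: 2, 4. The leftmost is syllable 2 (net).
  → primary stress on syllable 2.
Suffixed `fo.net.ta.mor.to.mo:` (6 syllables):
  The final syllable (6, mo:) is extrametrical; the stress domain is syllables 1–5.
  Weights: 1 fo L, 2 net H, 3 ta L, 4 mor H, 5 to L.
  Heavy syllables in the domain: 2, 4. The leftmost is syllable 2 (net).
  → primary stress on syllable 2.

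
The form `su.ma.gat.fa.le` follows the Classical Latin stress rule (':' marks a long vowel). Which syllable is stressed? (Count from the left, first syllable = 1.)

Classical Latin: stress the penult if heavy (long vowel or closed), else the antepenult.
Weights: 3 gat H, 4 fa L, 5 le L.
The penult (syllable 4, fa) is light, so stress falls on the antepenult (syllable 3, gat).
Stress on syllable 3: su.ma.ˈgat.fa.le.

3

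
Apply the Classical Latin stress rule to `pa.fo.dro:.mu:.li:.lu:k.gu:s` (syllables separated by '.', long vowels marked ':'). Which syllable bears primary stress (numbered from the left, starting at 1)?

6

Classical Latin: stress the penult if heavy (long vowel or closed), else the antepenult.
Weights: 5 li: H, 6 lu:k H, 7 gu:s H.
The penult (syllable 6, lu:k) is heavy, so it takes stress.
Stress on syllable 6: pa.fo.dro:.mu:.li:.ˈlu:k.gu:s.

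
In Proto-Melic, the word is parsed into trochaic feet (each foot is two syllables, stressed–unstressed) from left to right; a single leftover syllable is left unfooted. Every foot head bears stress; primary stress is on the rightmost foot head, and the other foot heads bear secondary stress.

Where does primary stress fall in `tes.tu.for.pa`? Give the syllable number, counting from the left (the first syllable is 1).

3

Parse left to right into trochaic (ˈσσ) feet: (ˈtes.tu) (ˈfor.pa).
Foot heads (stressed positions): 1, 3.
End Rule Rightmost: primary stress on the rightmost head = syllable 3.
Primary stress: syllable 3 → tes.tu.ˈfor.pa.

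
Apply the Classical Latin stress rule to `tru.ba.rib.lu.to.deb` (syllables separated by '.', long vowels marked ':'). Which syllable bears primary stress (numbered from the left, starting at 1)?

4

Classical Latin: stress the penult if heavy (long vowel or closed), else the antepenult.
Weights: 4 lu L, 5 to L, 6 deb H.
The penult (syllable 5, to) is light, so stress falls on the antepenult (syllable 4, lu).
Stress on syllable 4: tru.ba.rib.ˈlu.to.deb.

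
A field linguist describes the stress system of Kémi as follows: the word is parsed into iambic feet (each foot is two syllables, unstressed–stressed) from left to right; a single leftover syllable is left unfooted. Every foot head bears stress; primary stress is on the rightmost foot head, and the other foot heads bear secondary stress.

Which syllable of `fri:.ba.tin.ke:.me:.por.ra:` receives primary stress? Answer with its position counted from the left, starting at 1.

6

Parse left to right into iambic (σˈσ) feet: (fri:.ˈba) (tin.ˈke:) (me:.ˈpor) ra:. Syllable 7 is left unfooted.
Foot heads (stressed positions): 2, 4, 6.
End Rule Rightmost: primary stress on the rightmost head = syllable 6.
Primary stress: syllable 6 → fri:.ba.tin.ke:.me:.ˈpor.ra:.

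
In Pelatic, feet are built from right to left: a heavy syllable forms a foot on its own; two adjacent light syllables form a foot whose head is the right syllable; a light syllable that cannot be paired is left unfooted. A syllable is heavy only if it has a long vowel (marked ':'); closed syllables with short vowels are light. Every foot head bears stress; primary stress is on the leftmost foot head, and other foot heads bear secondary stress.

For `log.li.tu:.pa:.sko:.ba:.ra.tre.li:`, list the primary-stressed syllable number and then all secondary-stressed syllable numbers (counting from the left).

Weights: 1 log L, 2 li L, 3 tu: H, 4 pa: H, 5 sko: H, 6 ba: H, 7 ra L, 8 tre L, 9 li: H.
Parse right to left (heavy = foot alone; LL = one foot; stranded L unfooted): (log.ˈli) (ˈtu:) (ˈpa:) (ˈsko:) (ˈba:) (ra.ˈtre) (ˈli:).
Foot heads: 2, 3, 4, 5, 6, 8, 9.
Primary stress on the leftmost head = syllable 2.
Secondary stress on 3, 4, 5, 6, 8, 9: log.ˈli.ˌtu:.ˌpa:.ˌsko:.ˌba:.ra.ˌtre.ˌli:.

primary 2, secondary 3, 4, 5, 6, 8, 9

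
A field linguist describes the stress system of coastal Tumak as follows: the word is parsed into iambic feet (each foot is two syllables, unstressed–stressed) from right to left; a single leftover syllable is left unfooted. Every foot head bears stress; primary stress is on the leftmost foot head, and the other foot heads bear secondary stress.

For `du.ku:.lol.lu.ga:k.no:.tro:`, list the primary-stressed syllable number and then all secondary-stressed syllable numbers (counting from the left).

primary 3, secondary 5, 7

Parse right to left into iambic (σˈσ) feet: du (ku:.ˈlol) (lu.ˈga:k) (no:.ˈtro:). Syllable 1 is left unfooted.
Foot heads (stressed positions): 3, 5, 7.
End Rule Leftmost: primary stress on the leftmost head = syllable 3.
Secondary stress on 5, 7: du.ku:.ˈlol.lu.ˌga:k.no:.ˌtro:.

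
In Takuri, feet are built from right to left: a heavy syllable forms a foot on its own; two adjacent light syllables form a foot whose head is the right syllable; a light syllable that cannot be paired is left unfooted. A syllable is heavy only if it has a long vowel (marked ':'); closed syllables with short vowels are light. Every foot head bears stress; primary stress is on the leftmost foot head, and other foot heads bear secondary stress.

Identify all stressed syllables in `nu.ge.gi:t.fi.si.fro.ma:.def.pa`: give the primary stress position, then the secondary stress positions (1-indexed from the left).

Weights: 1 nu L, 2 ge L, 3 gi:t H, 4 fi L, 5 si L, 6 fro L, 7 ma: H, 8 def L, 9 pa L.
Parse right to left (heavy = foot alone; LL = one foot; stranded L unfooted): (nu.ˈge) (ˈgi:t) fi (si.ˈfro) (ˈma:) (def.ˈpa).
Foot heads: 2, 3, 6, 7, 9.
Primary stress on the leftmost head = syllable 2.
Secondary stress on 3, 6, 7, 9: nu.ˈge.ˌgi:t.fi.si.ˌfro.ˌma:.def.ˌpa.

primary 2, secondary 3, 6, 7, 9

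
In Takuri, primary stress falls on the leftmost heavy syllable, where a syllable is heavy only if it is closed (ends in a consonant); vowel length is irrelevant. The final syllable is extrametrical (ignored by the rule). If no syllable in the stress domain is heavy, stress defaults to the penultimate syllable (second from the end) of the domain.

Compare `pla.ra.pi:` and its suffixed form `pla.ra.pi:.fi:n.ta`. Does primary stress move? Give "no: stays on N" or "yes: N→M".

yes: 1→4

Base `pla.ra.pi:` (3 syllables):
  The final syllable (3, pi:) is extrametrical; the stress domain is syllables 1–2.
  Weights: 1 pla L, 2 ra L.
  No heavy syllable in the domain; default to the penultimate syllable (second from the end) of the domain = syllable 1.
  → primary stress on syllable 1.
Suffixed `pla.ra.pi:.fi:n.ta` (5 syllables):
  The final syllable (5, ta) is extrametrical; the stress domain is syllables 1–4.
  Weights: 1 pla L, 2 ra L, 3 pi: L, 4 fi:n H.
  Heavy syllables in the domain: 4. The leftmost is syllable 4 (fi:n).
  → primary stress on syllable 4.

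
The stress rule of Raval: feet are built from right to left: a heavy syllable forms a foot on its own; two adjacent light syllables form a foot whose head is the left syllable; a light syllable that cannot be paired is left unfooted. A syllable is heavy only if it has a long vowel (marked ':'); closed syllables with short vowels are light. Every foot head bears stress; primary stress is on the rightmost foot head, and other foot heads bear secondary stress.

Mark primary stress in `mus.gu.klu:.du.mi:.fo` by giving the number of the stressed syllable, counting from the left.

Weights: 1 mus L, 2 gu L, 3 klu: H, 4 du L, 5 mi: H, 6 fo L.
Parse right to left (heavy = foot alone; LL = one foot; stranded L unfooted): (ˈmus.gu) (ˈklu:) du (ˈmi:) fo.
Foot heads: 1, 3, 5.
Primary stress on the rightmost head = syllable 5.
Primary stress: syllable 5 → mus.gu.klu:.du.ˈmi:.fo.

5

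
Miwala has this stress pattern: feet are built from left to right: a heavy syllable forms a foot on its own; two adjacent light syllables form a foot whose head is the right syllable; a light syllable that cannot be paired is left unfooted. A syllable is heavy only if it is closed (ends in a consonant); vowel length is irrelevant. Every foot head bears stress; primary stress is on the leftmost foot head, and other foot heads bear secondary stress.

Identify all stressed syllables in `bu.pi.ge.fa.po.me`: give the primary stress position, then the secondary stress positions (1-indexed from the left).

Weights: 1 bu L, 2 pi L, 3 ge L, 4 fa L, 5 po L, 6 me L.
Parse left to right (heavy = foot alone; LL = one foot; stranded L unfooted): (bu.ˈpi) (ge.ˈfa) (po.ˈme).
Foot heads: 2, 4, 6.
Primary stress on the leftmost head = syllable 2.
Secondary stress on 4, 6: bu.ˈpi.ge.ˌfa.po.ˌme.

primary 2, secondary 4, 6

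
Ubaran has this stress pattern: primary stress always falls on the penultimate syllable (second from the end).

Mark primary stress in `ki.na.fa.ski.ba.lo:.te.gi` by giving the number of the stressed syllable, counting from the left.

7

The word has 8 syllables; the penultimate syllable (second from the end) is syllable 7 (te).
Primary stress: syllable 7 → ki.na.fa.ski.ba.lo:.ˈte.gi.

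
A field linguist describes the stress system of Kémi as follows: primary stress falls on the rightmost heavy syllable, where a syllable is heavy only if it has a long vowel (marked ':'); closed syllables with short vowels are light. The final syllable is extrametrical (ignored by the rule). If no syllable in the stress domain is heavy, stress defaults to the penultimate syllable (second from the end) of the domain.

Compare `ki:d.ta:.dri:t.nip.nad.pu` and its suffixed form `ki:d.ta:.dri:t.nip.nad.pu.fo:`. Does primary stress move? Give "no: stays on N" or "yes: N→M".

Base `ki:d.ta:.dri:t.nip.nad.pu` (6 syllables):
  The final syllable (6, pu) is extrametrical; the stress domain is syllables 1–5.
  Weights: 1 ki:d H, 2 ta: H, 3 dri:t H, 4 nip L, 5 nad L.
  Heavy syllables in the domain: 1, 2, 3. The rightmost is syllable 3 (dri:t).
  → primary stress on syllable 3.
Suffixed `ki:d.ta:.dri:t.nip.nad.pu.fo:` (7 syllables):
  The final syllable (7, fo:) is extrametrical; the stress domain is syllables 1–6.
  Weights: 1 ki:d H, 2 ta: H, 3 dri:t H, 4 nip L, 5 nad L, 6 pu L.
  Heavy syllables in the domain: 1, 2, 3. The rightmost is syllable 3 (dri:t).
  → primary stress on syllable 3.

no: stays on 3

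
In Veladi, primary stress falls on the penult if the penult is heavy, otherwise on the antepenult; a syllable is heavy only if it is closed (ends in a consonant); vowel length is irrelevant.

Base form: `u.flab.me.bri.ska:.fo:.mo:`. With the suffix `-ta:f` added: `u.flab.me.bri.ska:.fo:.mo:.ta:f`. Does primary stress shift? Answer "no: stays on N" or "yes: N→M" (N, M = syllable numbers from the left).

yes: 5→6

Base `u.flab.me.bri.ska:.fo:.mo:` (7 syllables):
  Weights: 5 ska: L, 6 fo: L, 7 mo: L.
  The penult (syllable 6, fo:) is light, so stress falls on the antepenult (syllable 5, ska:).
  → primary stress on syllable 5.
Suffixed `u.flab.me.bri.ska:.fo:.mo:.ta:f` (8 syllables):
  Weights: 6 fo: L, 7 mo: L, 8 ta:f H.
  The penult (syllable 7, mo:) is light, so stress falls on the antepenult (syllable 6, fo:).
  → primary stress on syllable 6.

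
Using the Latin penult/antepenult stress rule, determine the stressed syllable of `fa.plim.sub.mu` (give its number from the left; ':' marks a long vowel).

3

Classical Latin: stress the penult if heavy (long vowel or closed), else the antepenult.
Weights: 2 plim H, 3 sub H, 4 mu L.
The penult (syllable 3, sub) is heavy, so it takes stress.
Stress on syllable 3: fa.plim.ˈsub.mu.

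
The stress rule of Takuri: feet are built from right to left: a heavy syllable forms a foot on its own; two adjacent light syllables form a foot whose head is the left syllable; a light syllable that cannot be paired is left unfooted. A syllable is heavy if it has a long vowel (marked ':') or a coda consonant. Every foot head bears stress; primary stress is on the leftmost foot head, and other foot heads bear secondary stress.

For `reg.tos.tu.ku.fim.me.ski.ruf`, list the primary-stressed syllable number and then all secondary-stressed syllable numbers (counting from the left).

primary 1, secondary 2, 3, 5, 6, 8

Weights: 1 reg H, 2 tos H, 3 tu L, 4 ku L, 5 fim H, 6 me L, 7 ski L, 8 ruf H.
Parse right to left (heavy = foot alone; LL = one foot; stranded L unfooted): (ˈreg) (ˈtos) (ˈtu.ku) (ˈfim) (ˈme.ski) (ˈruf).
Foot heads: 1, 2, 3, 5, 6, 8.
Primary stress on the leftmost head = syllable 1.
Secondary stress on 2, 3, 5, 6, 8: ˈreg.ˌtos.ˌtu.ku.ˌfim.ˌme.ski.ˌruf.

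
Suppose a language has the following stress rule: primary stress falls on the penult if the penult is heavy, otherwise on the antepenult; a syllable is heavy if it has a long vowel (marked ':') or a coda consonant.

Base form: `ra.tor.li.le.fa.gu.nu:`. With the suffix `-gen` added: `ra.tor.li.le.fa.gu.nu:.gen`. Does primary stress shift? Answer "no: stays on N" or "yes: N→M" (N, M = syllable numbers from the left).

Base `ra.tor.li.le.fa.gu.nu:` (7 syllables):
  Weights: 5 fa L, 6 gu L, 7 nu: H.
  The penult (syllable 6, gu) is light, so stress falls on the antepenult (syllable 5, fa).
  → primary stress on syllable 5.
Suffixed `ra.tor.li.le.fa.gu.nu:.gen` (8 syllables):
  Weights: 6 gu L, 7 nu: H, 8 gen H.
  The penult (syllable 7, nu:) is heavy, so it takes stress.
  → primary stress on syllable 7.

yes: 5→7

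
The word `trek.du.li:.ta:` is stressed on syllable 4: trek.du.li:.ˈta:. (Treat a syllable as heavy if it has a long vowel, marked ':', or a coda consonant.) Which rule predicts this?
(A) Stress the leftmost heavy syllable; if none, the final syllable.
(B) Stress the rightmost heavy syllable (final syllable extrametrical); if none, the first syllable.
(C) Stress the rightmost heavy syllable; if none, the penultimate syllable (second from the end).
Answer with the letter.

C

Rule A → syllable 1 (observed: 4).
Rule B → syllable 3 (observed: 4).
Rule C → syllable 4 ✓.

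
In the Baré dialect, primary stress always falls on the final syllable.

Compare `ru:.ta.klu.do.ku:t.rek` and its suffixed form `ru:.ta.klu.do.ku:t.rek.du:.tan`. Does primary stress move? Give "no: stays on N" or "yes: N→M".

Base `ru:.ta.klu.do.ku:t.rek` (6 syllables):
  The word has 6 syllables; the final syllable is syllable 6 (rek).
  → primary stress on syllable 6.
Suffixed `ru:.ta.klu.do.ku:t.rek.du:.tan` (8 syllables):
  The word has 8 syllables; the final syllable is syllable 8 (tan).
  → primary stress on syllable 8.

yes: 6→8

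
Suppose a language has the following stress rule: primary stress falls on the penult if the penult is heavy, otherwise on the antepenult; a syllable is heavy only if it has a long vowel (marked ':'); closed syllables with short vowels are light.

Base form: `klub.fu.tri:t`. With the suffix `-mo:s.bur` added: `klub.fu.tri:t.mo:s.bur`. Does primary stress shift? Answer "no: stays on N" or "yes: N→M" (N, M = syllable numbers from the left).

yes: 1→4

Base `klub.fu.tri:t` (3 syllables):
  Weights: 1 klub L, 2 fu L, 3 tri:t H.
  The penult (syllable 2, fu) is light, so stress falls on the antepenult (syllable 1, klub).
  → primary stress on syllable 1.
Suffixed `klub.fu.tri:t.mo:s.bur` (5 syllables):
  Weights: 3 tri:t H, 4 mo:s H, 5 bur L.
  The penult (syllable 4, mo:s) is heavy, so it takes stress.
  → primary stress on syllable 4.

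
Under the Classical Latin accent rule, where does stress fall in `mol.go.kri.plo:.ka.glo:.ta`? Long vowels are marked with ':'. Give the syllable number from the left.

6

Classical Latin: stress the penult if heavy (long vowel or closed), else the antepenult.
Weights: 5 ka L, 6 glo: H, 7 ta L.
The penult (syllable 6, glo:) is heavy, so it takes stress.
Stress on syllable 6: mol.go.kri.plo:.ka.ˈglo:.ta.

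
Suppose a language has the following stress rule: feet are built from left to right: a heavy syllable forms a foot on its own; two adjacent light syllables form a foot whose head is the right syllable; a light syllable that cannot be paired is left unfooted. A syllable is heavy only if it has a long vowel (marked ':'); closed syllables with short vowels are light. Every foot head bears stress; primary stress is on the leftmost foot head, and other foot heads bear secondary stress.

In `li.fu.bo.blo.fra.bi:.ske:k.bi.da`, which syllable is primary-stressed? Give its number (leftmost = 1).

Weights: 1 li L, 2 fu L, 3 bo L, 4 blo L, 5 fra L, 6 bi: H, 7 ske:k H, 8 bi L, 9 da L.
Parse left to right (heavy = foot alone; LL = one foot; stranded L unfooted): (li.ˈfu) (bo.ˈblo) fra (ˈbi:) (ˈske:k) (bi.ˈda).
Foot heads: 2, 4, 6, 7, 9.
Primary stress on the leftmost head = syllable 2.
Primary stress: syllable 2 → li.ˈfu.bo.blo.fra.bi:.ske:k.bi.da.

2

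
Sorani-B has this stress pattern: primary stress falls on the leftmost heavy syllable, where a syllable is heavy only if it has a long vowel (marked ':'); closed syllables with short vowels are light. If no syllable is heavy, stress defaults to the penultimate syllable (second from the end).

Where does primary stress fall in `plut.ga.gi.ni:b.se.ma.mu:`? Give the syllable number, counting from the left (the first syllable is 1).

Weights: 1 plut L, 2 ga L, 3 gi L, 4 ni:b H, 5 se L, 6 ma L, 7 mu: H.
Heavy syllables in the domain: 4, 7. The leftmost is syllable 4 (ni:b).
Primary stress: syllable 4 → plut.ga.gi.ˈni:b.se.ma.mu:.

4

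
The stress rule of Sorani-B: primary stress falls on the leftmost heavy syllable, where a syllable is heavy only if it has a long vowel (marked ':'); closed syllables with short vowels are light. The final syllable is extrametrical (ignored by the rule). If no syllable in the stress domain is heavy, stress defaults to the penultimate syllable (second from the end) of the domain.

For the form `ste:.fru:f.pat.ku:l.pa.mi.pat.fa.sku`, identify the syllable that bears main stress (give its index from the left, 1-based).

The final syllable (9, sku) is extrametrical; the stress domain is syllables 1–8.
Weights: 1 ste: H, 2 fru:f H, 3 pat L, 4 ku:l H, 5 pa L, 6 mi L, 7 pat L, 8 fa L.
Heavy syllables in the domain: 1, 2, 4. The leftmost is syllable 1 (ste:).
Primary stress: syllable 1 → ˈste:.fru:f.pat.ku:l.pa.mi.pat.fa.sku.

1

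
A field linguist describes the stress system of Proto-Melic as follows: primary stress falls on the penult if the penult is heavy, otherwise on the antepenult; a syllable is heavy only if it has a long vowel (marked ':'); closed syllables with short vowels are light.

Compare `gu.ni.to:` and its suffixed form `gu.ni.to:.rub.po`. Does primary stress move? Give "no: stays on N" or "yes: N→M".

Base `gu.ni.to:` (3 syllables):
  Weights: 1 gu L, 2 ni L, 3 to: H.
  The penult (syllable 2, ni) is light, so stress falls on the antepenult (syllable 1, gu).
  → primary stress on syllable 1.
Suffixed `gu.ni.to:.rub.po` (5 syllables):
  Weights: 3 to: H, 4 rub L, 5 po L.
  The penult (syllable 4, rub) is light, so stress falls on the antepenult (syllable 3, to:).
  → primary stress on syllable 3.

yes: 1→3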